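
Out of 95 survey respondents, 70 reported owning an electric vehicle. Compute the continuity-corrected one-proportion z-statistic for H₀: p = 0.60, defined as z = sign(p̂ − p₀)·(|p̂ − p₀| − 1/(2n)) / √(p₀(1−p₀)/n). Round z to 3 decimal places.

Sample proportion p̂ = 70/95 = 0.73684. p̂ − p₀ = 0.136842.
1/(2n) = 0.005263.
Corrected numerator: |0.136842| − 0.005263 = 0.131579.
Under H₀, SE = √(p₀(1−p₀)/n) = √(0.60·0.40/95) = √0.002526316 = 0.050262.
z = +0.131579/0.050262 = 2.618.

z = 2.618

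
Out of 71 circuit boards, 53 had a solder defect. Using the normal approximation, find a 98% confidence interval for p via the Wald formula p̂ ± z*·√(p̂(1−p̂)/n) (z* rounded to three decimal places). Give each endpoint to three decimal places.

(0.626, 0.867)

p̂ = 53/71 = 0.74648.
SE(p̂) = √(0.74648·0.25352/71) = 0.051628.
For 98% confidence, z* = 2.326.
Margin of error: 2.326 × 0.051628 = 0.12009.
CI: 0.74648 ± 0.12009 = (0.626, 0.867).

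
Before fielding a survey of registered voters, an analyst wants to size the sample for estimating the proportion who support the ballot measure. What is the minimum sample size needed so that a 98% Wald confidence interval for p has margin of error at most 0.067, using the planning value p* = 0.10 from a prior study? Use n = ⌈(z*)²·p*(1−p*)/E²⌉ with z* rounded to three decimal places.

For 98% confidence, z* = 2.326.
p*(1−p*) = 0.10·0.90 = 0.0900.
(z*)²·p*(1−p*)/E² = 5.410276·0.0900/0.004489 = 108.471.
Rounding up, n = 109.

n = 109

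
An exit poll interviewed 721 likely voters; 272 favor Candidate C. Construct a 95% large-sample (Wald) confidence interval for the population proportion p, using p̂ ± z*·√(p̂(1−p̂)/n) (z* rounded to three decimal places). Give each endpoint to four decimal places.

(0.3419, 0.4126)

p̂ = 272/721 = 0.37725.
SE(p̂) = √(0.37725·0.62275/721) = 0.018051.
The 95% critical value is z* = 1.960.
Margin of error: 1.960 × 0.018051 = 0.03538.
Interval: 0.37725 ± 0.03538 → (0.3419, 0.4126).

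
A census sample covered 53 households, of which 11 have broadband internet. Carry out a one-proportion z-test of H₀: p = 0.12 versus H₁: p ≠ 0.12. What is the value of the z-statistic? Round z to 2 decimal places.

z = 1.96

p̂ = 11/53 = 0.20755.
SE₀ = √(0.12·0.88/53) = 0.044637.
z = (p̂ − p₀)/SE = (0.20755 − 0.12)/0.044637 = 1.96.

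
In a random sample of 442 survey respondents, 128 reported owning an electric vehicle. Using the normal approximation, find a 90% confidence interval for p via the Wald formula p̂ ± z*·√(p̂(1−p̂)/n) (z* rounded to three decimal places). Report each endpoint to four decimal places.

(0.2541, 0.3251)

The sample proportion is 128/442 = 0.28959.
SE(p̂) = √(0.28959·0.71041/442) = 0.021574.
The 90% critical value is z* = 1.645.
Margin = 1.645·0.021574 = 0.03549.
Interval: 0.28959 ± 0.03549 → (0.2541, 0.3251).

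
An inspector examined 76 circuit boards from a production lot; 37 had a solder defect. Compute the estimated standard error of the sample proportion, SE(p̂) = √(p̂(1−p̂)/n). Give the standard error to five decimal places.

SE = 0.05733

With x = 37 successes in n = 76, p̂ = 0.48684.
p̂(1−p̂) = 0.48684·0.51316 = 0.249827.
SE = √(0.249827/76) = √0.003287197 = 0.05733.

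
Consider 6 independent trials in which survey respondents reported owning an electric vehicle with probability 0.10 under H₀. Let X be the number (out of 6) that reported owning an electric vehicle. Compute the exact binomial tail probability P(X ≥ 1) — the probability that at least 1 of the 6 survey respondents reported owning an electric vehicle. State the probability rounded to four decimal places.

X is binomial with n = 6 and p = 0.10.
P(X ≥ 1) = Σ_{j=1}^{6} C(6,j)·0.10^j·0.90^{6−j}.
= 0.354294 + 0.098415 + 0.014580 + 0.001215 + 0.000054 + 0.000001 = 0.4686.

P = 0.4686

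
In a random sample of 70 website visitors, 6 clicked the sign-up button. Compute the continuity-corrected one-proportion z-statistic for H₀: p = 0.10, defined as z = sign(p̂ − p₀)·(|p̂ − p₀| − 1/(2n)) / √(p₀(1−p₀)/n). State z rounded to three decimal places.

z = -0.199

p̂ = 6/70 = 0.08571. p̂ − p₀ = -0.014286.
1/(2n) = 0.007143.
Corrected numerator: |-0.014286| − 0.007143 = 0.007143.
SE₀ = √(0.10·0.90/70) = 0.035857.
z = (−)0.007143/0.035857 = -0.199.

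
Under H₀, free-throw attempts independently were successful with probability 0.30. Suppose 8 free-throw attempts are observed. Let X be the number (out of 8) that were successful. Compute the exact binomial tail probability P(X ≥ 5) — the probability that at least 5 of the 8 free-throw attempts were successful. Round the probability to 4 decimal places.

X is binomial with n = 8 and p = 0.30.
P(X ≥ 5) = C(8,5)·0.30^5·0.70^3 + C(8,6)·0.30^6·0.70^2 + C(8,7)·0.30^7·0.70^1 + C(8,8)·0.30^8·0.70^0.
= 0.046675 + 0.010002 + 0.001225 + 0.000066 = 0.0580.

P = 0.0580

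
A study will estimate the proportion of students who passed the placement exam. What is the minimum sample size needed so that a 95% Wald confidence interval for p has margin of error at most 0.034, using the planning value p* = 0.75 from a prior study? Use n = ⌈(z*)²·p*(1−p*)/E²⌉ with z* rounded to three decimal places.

The 95% critical value is z* = 1.960.
p*(1−p*) = 0.1875.
(z*)²·p*(1−p*)/E² = 3.841600·0.1875/0.001156 = 623.097.
⌈623.097⌉ = 624.

n = 624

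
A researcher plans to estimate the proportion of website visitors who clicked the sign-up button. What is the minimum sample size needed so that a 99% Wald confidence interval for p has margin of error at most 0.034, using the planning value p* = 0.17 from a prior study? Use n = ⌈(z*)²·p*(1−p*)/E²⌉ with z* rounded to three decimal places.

z* = 2.576 at the 99% level.
p*(1−p*) = 0.1411.
(z*)²·p*(1−p*)/E² = 6.635776·0.1411/0.001156 = 809.955.
⌈809.955⌉ = 810.

n = 810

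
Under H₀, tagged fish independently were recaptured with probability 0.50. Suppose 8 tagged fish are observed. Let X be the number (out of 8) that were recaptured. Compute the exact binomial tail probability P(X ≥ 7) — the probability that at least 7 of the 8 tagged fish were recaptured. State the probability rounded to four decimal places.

P = 0.0352

X ~ Binomial(n=8, p=0.50).
P(X ≥ 7) = C(8,7)·0.50^7·0.50^1 + C(8,8)·0.50^8·0.50^0.
= 0.031250 + 0.003906 = 0.0352.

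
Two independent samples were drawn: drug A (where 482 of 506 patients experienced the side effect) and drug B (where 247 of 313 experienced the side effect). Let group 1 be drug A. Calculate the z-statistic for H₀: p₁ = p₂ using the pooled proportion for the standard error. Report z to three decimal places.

p̂₁ = 482/506 = 0.95257, p̂₂ = 247/313 = 0.78914.
Pooled p̂ = (482+247)/(506+313) = 729/819 = 0.89011.
Pooled SE = √[0.0978143·0.00517117] ≈ 0.022490.
z = (p̂₁ − p̂₂)/SE = (0.95257 − 0.78914)/0.022490 = 0.16343/0.022490 = 7.267.

z = 7.267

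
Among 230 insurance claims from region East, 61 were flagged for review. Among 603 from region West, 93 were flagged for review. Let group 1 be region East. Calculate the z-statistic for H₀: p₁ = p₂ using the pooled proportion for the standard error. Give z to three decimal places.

p̂₁ = 61/230 = 0.26522, p̂₂ = 93/603 = 0.15423.
Pooled p̂ = (61+93)/(230+603) = 154/833 = 0.18487.
Pooled SE = √[0.1506956·0.00600620] ≈ 0.030085.
z = 0.11099/0.030085 = 3.689.

z = 3.689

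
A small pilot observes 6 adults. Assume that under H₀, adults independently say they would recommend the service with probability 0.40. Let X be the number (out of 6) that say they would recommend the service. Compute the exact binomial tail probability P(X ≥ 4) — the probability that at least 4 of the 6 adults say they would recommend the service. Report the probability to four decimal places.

P = 0.1792

X is binomial with n = 6 and p = 0.40.
P(X ≥ 4) = C(6,4)·0.40^4·0.60^2 + C(6,5)·0.40^5·0.60^1 + C(6,6)·0.40^6·0.60^0.
= 0.138240 + 0.036864 + 0.004096 = 0.1792.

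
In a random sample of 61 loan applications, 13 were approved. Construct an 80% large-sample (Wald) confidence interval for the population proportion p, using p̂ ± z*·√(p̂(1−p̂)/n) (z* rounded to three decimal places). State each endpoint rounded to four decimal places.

p̂ = 13/61 = 0.21311.
SE = √(p̂(1−p̂)/n) = √(0.167697/61) = 0.052432.
z* = 1.282 at the 80% level.
Margin = 1.282·0.052432 = 0.06722.
Interval: 0.21311 ± 0.06722 → (0.1459, 0.2803).

(0.1459, 0.2803)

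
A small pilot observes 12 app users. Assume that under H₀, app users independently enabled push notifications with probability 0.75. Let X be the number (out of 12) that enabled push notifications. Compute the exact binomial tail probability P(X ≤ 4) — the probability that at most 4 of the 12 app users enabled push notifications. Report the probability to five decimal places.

X is binomial with n = 12 and p = 0.75.
P(X ≤ 4) = Σ_{j=0}^{4} C(12,j)·0.75^j·0.25^{12−j}.
= 0.000000 + 0.000002 + 0.000035 + 0.000354 + 0.002390 = 0.00278.

P = 0.00278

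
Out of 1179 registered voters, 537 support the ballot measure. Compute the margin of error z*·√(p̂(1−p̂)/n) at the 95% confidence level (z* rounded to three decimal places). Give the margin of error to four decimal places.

p̂ = 537/1179 = 0.45547.
SE(p̂) = √(0.45547·0.54453/1179) = 0.014504.
z* = 1.960 at the 95% level.
Margin of error = z*·SE = 1.960 × 0.014504 = 0.0284.

ME = 0.0284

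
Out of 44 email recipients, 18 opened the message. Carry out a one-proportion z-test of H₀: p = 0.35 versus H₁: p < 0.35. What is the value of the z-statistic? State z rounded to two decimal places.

z = 0.82

With x = 18 successes in n = 44, p̂ = 0.40909.
SE₀ = √(0.35·0.65/44) = 0.071906.
z = (p̂ − p₀)/SE = (0.40909 − 0.35)/0.071906 = 0.82.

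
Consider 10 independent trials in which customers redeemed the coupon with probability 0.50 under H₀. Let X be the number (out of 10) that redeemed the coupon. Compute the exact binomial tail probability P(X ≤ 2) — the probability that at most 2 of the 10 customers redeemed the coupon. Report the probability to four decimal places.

P = 0.0547

X ~ Binomial(n=10, p=0.50).
P(X ≤ 2) = C(10,0)·0.50^0·0.50^10 + C(10,1)·0.50^1·0.50^9 + C(10,2)·0.50^2·0.50^8.
= 0.000977 + 0.009766 + 0.043945 = 0.0547.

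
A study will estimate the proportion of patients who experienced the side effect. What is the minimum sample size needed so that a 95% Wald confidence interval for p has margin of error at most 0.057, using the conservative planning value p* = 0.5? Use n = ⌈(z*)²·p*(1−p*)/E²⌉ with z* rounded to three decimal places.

n = 296

z* = 1.960 at the 95% level.
p*(1−p*) = 0.2500.
(z*)²·p*(1−p*)/E² = 3.841600·0.2500/0.003249 = 295.599.
⌈295.599⌉ = 296.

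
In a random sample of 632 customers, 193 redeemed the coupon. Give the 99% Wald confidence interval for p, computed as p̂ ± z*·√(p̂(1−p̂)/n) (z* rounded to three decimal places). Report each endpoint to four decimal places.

(0.2582, 0.3526)

Sample proportion p̂ = 193/632 = 0.30538.
Standard error of p̂: √(0.212123/632) = √0.000335638 = 0.018320.
The 99% critical value is z* = 2.576.
Margin of error: 2.576 × 0.018320 = 0.04719.
Interval: 0.30538 ± 0.04719 → (0.2582, 0.3526).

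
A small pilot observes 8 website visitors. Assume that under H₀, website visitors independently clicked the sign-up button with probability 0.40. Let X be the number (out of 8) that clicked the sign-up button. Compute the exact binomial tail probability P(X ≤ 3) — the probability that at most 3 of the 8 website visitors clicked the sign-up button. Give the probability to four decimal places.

P = 0.5941

X is binomial with n = 8 and p = 0.40.
P(X ≤ 3) = C(8,0)·0.40^0·0.60^8 + C(8,1)·0.40^1·0.60^7 + C(8,2)·0.40^2·0.60^6 + C(8,3)·0.40^3·0.60^5.
= 0.016796 + 0.089580 + 0.209019 + 0.278692 = 0.5941.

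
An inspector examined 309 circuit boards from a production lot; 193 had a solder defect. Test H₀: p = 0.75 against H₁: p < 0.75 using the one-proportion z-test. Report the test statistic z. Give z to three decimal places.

Sample proportion p̂ = 193/309 = 0.62460.
Under H₀, SE = √(p₀(1−p₀)/n) = √(0.75·0.25/309) = √0.000606796 = 0.024633.
z = (0.62460 − 0.75)/0.024633 = -0.12540/0.024633 = -5.091.

z = -5.091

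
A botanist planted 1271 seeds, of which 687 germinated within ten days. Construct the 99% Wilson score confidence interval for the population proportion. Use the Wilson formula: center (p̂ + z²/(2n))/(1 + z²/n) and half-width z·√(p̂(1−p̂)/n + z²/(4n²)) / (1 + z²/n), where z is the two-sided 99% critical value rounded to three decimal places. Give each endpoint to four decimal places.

Here p̂ = 687/1271 = 0.54052 and z = 2.576 (z² = 6.635776).
1 + z²/n = 1.005221.
Center = (0.54052 + 0.002610)/1.005221 = 0.54031.
Radicand: p̂(1−p̂)/n + z²/(4n²) = 0.000195404 + 0.000001027 = 0.000196431.
Half-width = 2.576·√0.000196431/1.005221 = 0.03592.
CI: 0.54031 ± 0.03592 = (0.5044, 0.5762).

(0.5044, 0.5762)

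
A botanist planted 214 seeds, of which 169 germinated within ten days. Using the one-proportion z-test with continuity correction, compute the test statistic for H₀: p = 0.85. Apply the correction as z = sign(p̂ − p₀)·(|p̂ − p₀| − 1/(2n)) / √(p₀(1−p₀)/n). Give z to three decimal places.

p̂ = 169/214 = 0.78972. p̂ − p₀ = -0.060280.
1/(2n) = 0.002336.
Corrected numerator: |-0.060280| − 0.002336 = 0.057944.
SE₀ = √(0.85·0.15/214) = 0.024409.
z = (−)0.057944/0.024409 = -2.374.

z = -2.374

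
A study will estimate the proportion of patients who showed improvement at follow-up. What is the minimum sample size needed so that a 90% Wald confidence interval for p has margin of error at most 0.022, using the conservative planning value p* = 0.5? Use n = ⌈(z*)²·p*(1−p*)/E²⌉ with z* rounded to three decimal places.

n = 1398

z* = 1.645 at the 90% level.
p*(1−p*) = 0.2500.
Required n before rounding: 2.706025 × 0.2500 / 0.022² = 1397.740.
⌈1397.740⌉ = 1398.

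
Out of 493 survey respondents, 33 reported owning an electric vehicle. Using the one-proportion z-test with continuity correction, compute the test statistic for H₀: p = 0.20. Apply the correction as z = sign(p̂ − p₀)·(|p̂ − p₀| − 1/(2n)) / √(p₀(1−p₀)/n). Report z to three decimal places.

z = -7.330

p̂ = 33/493 = 0.06694. p̂ − p₀ = -0.133063.
1/(2n) = 0.001014.
Corrected numerator: |-0.133063| − 0.001014 = 0.132049.
SE₀ = √(0.20·0.80/493) = 0.018015.
z = −0.132049/0.018015 = -7.330.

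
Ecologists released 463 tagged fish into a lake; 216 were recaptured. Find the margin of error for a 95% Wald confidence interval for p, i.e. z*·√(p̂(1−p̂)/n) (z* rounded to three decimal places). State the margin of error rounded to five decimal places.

ME = 0.04544

Sample proportion p̂ = 216/463 = 0.46652.
SE(p̂) = √(0.46652·0.53348/463) = 0.023185.
For 95% confidence, z* = 1.960.
ME = 1.960·0.023185 = 0.04544.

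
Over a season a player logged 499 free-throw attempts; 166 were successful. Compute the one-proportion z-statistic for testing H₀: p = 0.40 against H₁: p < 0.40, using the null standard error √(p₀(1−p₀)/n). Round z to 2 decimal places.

z = -3.07

With x = 166 successes in n = 499, p̂ = 0.33267.
Under H₀, SE = √(p₀(1−p₀)/n) = √(0.40·0.60/499) = √0.000480962 = 0.021931.
z = (0.33267 − 0.40)/0.021931 = -0.06733/0.021931 = -3.07.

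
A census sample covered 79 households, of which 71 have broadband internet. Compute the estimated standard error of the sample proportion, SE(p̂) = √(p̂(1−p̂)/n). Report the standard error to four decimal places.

p̂ = 71/79 = 0.89873.
p̂(1−p̂) = 0.89873·0.10127 = 0.091014.
SE = √(0.091014/79) = √0.001152076 = 0.0339.

SE = 0.0339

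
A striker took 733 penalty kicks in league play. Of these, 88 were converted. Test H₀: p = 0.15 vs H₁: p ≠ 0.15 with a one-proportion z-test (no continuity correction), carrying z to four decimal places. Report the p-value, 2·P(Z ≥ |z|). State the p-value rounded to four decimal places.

p-value = 0.0232

The sample proportion is 88/733 = 0.12005.
SE₀ = √(0.15·0.85/733) = 0.013189.
z = (p̂ − p₀)/SE = (88/733 − 0.15)/0.013189 ≈ -2.2705.
p-value = 2·P(Z ≥ |z|) with z = -2.2705 → 0.0232.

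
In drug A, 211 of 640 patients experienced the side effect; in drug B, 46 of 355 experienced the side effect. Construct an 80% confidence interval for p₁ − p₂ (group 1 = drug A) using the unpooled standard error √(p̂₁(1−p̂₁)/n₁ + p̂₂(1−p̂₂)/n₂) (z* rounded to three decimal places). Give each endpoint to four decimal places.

p̂₁ = 0.32969, p̂₂ = 0.12958, so the observed difference is 0.20011.
SE = √(0.000345303 + 0.000317710) = √0.000663013 = 0.025749.
The 80% critical value is z* = 1.282. Margin = 1.282·0.025749 = 0.03301.
Interval: 0.20011 ± 0.03301 → (0.1671, 0.2331).

(0.1671, 0.2331)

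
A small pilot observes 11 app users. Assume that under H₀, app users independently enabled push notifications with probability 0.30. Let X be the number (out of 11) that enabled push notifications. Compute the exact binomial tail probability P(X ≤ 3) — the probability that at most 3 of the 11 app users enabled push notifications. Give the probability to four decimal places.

X is binomial with n = 11 and p = 0.30.
P(X ≤ 3) = C(11,0)·0.30^0·0.70^11 + C(11,1)·0.30^1·0.70^10 + C(11,2)·0.30^2·0.70^9 + C(11,3)·0.30^3·0.70^8.
= 0.019773 + 0.093217 + 0.199750 + 0.256822 = 0.5696.

P = 0.5696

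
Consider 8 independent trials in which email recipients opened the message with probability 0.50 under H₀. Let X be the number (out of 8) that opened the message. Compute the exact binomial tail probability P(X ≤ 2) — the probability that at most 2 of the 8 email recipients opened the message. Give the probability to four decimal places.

X is binomial with n = 8 and p = 0.50.
P(X ≤ 2) = C(8,0)·0.50^0·0.50^8 + C(8,1)·0.50^1·0.50^7 + C(8,2)·0.50^2·0.50^6.
= 0.003906 + 0.031250 + 0.109375 = 0.1445.

P = 0.1445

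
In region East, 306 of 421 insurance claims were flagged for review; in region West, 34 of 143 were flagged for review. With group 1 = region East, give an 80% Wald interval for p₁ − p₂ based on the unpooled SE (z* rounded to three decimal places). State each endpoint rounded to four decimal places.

p̂₁ = 306/421 = 0.72684, p̂₂ = 34/143 = 0.23776; p̂₁ − p̂₂ = 0.48908.
Unpooled SE = √(p̂₁(1−p̂₁)/n₁ + p̂₂(1−p̂₂)/n₂) = √(0.000471599 + 0.001267352) = 0.041701.
For 80% confidence, z* = 1.282. Margin = 1.282·0.041701 = 0.05346.
So the interval runs from 0.4356 to 0.5425.

(0.4356, 0.5425)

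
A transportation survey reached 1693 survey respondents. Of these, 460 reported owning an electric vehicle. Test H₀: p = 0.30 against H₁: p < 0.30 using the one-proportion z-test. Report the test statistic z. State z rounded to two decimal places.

z = -2.54

With x = 460 successes in n = 1693, p̂ = 0.27171.
Null standard error: √(0.30·0.70/1693) = √0.000124040 = 0.011137.
z = (0.27171 − 0.30)/0.011137 = -0.02829/0.011137 = -2.54.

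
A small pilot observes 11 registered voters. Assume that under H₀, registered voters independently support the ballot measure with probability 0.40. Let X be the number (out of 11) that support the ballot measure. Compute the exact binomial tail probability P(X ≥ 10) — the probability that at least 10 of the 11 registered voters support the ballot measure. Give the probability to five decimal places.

P = 0.00073

X ~ Binomial(n=11, p=0.40).
P(X ≥ 10) = C(11,10)·0.40^10·0.60^1 + C(11,11)·0.40^11·0.60^0.
= 0.000692 + 0.000042 = 0.00073.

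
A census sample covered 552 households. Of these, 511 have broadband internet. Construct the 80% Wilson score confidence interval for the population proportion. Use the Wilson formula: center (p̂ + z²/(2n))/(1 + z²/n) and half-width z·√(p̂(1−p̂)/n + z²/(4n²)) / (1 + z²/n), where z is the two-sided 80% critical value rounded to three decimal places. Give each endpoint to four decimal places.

p̂ = 511/552 = 0.92572; z = 1.282, so z² = 1.643524.
1 + z²/n = 1.002977.
Adjusted center: (0.92572 + z²/(2n))/1.002977 = 0.92446.
Radicand: p̂(1−p̂)/n + z²/(4n²) = 0.000124563 + 0.000001348 = 0.000125911.
Half-width = z·√(radicand)/denom = 1.282·0.011221/1.002977 = 0.01434.
Interval: 0.92446 ± 0.01434 → (0.9101, 0.9388).

(0.9101, 0.9388)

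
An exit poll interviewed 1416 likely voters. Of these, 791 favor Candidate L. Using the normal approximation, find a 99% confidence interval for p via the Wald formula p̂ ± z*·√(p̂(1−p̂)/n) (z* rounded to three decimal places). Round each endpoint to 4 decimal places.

(0.5246, 0.5926)

Sample proportion p̂ = 791/1416 = 0.55862.
SE(p̂) = √(0.55862·0.44138/1416) = 0.013196.
The 99% critical value is z* = 2.576.
Margin = 2.576·0.013196 = 0.03399.
CI: 0.55862 ± 0.03399 = (0.5246, 0.5926).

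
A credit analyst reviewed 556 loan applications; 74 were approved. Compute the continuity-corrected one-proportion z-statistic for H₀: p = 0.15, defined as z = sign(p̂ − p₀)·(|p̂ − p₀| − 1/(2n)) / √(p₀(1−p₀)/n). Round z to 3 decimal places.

With x = 74 successes in n = 556, p̂ = 0.13309. p̂ − p₀ = -0.016906.
1/(2n) = 0.000899.
Corrected numerator: |-0.016906| − 0.000899 = 0.016007.
SE₀ = √(0.15·0.85/556) = 0.015143.
z = (−)0.016007/0.015143 = -1.057.

z = -1.057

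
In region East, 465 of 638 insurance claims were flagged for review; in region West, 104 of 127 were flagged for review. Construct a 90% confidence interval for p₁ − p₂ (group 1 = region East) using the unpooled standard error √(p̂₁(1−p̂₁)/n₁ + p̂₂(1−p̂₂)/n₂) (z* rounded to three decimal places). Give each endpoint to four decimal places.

(-0.1533, -0.0268)

p̂₁ = 0.72884, p̂₂ = 0.81890, so the observed difference is -0.09006.
SE = √(0.000309768 + 0.001167750) = √0.001477518 = 0.038439.
The 90% critical value is z* = 1.645. Margin = 1.645·0.038439 = 0.06323.
So the interval runs from -0.1533 to -0.0268.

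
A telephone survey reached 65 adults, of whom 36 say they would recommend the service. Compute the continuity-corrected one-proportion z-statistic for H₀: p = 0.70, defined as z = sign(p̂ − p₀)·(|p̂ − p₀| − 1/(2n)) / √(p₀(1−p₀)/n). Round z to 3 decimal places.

The sample proportion is 36/65 = 0.55385. p̂ − p₀ = -0.146154.
Continuity correction 1/(2n) = 1/130 = 0.007692.
Corrected numerator: |-0.146154| − 0.007692 = 0.138462.
Under H₀, SE = √(p₀(1−p₀)/n) = √(0.70·0.30/65) = √0.003230769 = 0.056840.
z = −0.138462/0.056840 = -2.436.

z = -2.436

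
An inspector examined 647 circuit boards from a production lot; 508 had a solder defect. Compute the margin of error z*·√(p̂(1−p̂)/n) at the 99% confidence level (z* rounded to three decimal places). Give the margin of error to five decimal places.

Sample proportion p̂ = 508/647 = 0.78516.
SE = √(p̂(1−p̂)/n) = √(0.168682/647) = 0.016147.
For 99% confidence, z* = 2.576.
ME = 2.576·0.016147 = 0.04159.

ME = 0.04159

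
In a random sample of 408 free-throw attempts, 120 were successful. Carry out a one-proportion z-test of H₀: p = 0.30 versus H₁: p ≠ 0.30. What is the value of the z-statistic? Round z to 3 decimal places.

z = -0.259

The sample proportion is 120/408 = 0.29412.
Under H₀, SE = √(p₀(1−p₀)/n) = √(0.30·0.70/408) = √0.000514706 = 0.022687.
Test statistic: z = -0.00588/0.022687 = -0.259.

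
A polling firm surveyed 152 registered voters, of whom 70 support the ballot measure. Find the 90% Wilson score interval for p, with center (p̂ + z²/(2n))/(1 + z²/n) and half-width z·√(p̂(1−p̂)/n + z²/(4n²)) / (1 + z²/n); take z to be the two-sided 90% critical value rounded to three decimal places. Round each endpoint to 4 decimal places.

p̂ = 70/152 = 0.46053; z = 1.645, so z² = 2.706025.
1 + z²/n = 1.017803.
Center = (0.46053 + 0.008901)/1.017803 = 0.46122.
Radicand: p̂(1−p̂)/n + z²/(4n²) = 0.001634486 + 0.000029281 = 0.001663767.
Half-width = 1.645·√0.001663767/1.017803 = 0.06592.
CI: 0.46122 ± 0.06592 = (0.3953, 0.5271).

(0.3953, 0.5271)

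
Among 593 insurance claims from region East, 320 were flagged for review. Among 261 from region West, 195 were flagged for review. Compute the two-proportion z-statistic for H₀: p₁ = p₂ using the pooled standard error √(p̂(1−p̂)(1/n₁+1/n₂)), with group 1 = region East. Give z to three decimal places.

z = -5.709

Sample proportions: p̂₁ = 320/593 = 0.53963 and p̂₂ = 195/261 = 0.74713.
Pooling: p̂ = 515/854 = 0.60304.
SE = √[p̂(1−p̂)(1/n₁+1/n₂)] = √[0.60304·0.39696·(1/593+1/261)] ≈ 0.036344.
z = (p̂₁ − p̂₂)/SE = (0.53963 − 0.74713)/0.036344 = -0.20750/0.036344 = -5.709.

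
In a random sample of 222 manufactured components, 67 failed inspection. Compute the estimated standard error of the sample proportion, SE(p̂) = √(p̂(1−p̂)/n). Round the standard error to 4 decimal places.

The sample proportion is 67/222 = 0.30180.
p̂(1−p̂) = 0.210717.
Dividing by n and taking the root: √0.000949176 = 0.0308.

SE = 0.0308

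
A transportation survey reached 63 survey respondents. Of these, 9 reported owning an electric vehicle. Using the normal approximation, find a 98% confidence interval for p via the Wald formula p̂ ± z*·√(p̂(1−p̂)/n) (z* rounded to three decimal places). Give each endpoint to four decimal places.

With x = 9 successes in n = 63, p̂ = 0.14286.
SE(p̂) = √(0.14286·0.85714/63) = 0.044087.
The 98% critical value is z* = 2.326.
Margin of error: 2.326 × 0.044087 = 0.10255.
So the interval runs from 0.0403 to 0.2454.

(0.0403, 0.2454)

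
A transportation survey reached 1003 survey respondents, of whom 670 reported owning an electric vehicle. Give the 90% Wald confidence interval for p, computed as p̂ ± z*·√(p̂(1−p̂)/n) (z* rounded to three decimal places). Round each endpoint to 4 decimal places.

(0.6435, 0.6925)

p̂ = 670/1003 = 0.66800.
SE(p̂) = √(0.66800·0.33200/1003) = 0.014870.
For 90% confidence, z* = 1.645.
Margin = 1.645·0.014870 = 0.02446.
CI: 0.66800 ± 0.02446 = (0.6435, 0.6925).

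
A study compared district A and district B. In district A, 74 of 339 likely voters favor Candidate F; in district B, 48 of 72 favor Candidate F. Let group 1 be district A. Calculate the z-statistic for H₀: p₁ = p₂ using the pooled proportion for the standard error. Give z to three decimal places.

Sample proportions: p̂₁ = 74/339 = 0.21829 and p̂₂ = 48/72 = 0.66667.
Pooling: p̂ = 122/411 = 0.29684.
Pooled SE = √[0.2087248·0.01683874] ≈ 0.059285.
z = (p̂₁ − p̂₂)/SE = (0.21829 − 0.66667)/0.059285 = -0.44838/0.059285 = -7.563.

z = -7.563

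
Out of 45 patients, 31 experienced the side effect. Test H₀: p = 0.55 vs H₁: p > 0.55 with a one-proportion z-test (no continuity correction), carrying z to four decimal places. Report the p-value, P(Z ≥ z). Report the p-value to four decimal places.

p̂ = 31/45 = 0.68889.
SE₀ = √(0.55·0.45/45) = 0.074162.
Test statistic (full precision, shown to 4 dp): z = (31/45 − 0.55)/SE₀ ≈ 1.8728.
From the standard normal, P(Z ≥ z) = 0.0305.

p-value = 0.0305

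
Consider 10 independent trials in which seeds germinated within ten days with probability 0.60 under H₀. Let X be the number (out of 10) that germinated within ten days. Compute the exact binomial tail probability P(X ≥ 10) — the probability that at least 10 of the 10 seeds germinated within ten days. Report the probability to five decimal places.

X is binomial with n = 10 and p = 0.60.
P(X ≥ 10) = C(10,10)·0.60^10·0.40^0.
= 0.006047 = 0.00605.

P = 0.00605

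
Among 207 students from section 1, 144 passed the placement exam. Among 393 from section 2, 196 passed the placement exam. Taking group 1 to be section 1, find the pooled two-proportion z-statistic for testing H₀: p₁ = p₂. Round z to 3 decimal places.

Sample proportions: p̂₁ = 144/207 = 0.69565 and p̂₂ = 196/393 = 0.49873.
Pooling: p̂ = 340/600 = 0.56667.
SE = √[p̂(1−p̂)(1/n₁+1/n₂)] = √[0.56667·0.43333·(1/207+1/393)] ≈ 0.042557.
z = 0.19692/0.042557 = 4.627.

z = 4.627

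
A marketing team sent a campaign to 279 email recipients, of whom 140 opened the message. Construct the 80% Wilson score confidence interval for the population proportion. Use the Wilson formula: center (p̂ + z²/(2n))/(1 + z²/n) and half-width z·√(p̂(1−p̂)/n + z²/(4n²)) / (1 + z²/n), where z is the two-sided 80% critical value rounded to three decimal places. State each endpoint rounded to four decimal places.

(0.4635, 0.5400)

Here p̂ = 140/279 = 0.50179 and z = 1.282 (z² = 1.643524).
Denominator 1 + z²/n = 1 + 1.643524/279 = 1.005891.
Center = (0.50179 + 0.002945)/1.005891 = 0.50178.
Radicand: p̂(1−p̂)/n + z²/(4n²) = 0.000896046 + 0.000005278 = 0.000901324.
Half-width = 1.282·√0.000901324/1.005891 = 0.03826.
Interval: 0.50178 ± 0.03826 → (0.4635, 0.5400).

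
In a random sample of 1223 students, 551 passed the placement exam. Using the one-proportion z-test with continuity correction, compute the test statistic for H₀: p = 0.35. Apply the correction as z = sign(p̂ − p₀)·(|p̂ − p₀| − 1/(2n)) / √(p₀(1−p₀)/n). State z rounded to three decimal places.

z = 7.341

Sample proportion p̂ = 551/1223 = 0.45053. p̂ − p₀ = 0.100531.
1/(2n) = 0.000409.
Corrected numerator: |0.100531| − 0.000409 = 0.100122.
SE₀ = √(0.35·0.65/1223) = 0.013639.
z = (+)0.100122/0.013639 = 7.341.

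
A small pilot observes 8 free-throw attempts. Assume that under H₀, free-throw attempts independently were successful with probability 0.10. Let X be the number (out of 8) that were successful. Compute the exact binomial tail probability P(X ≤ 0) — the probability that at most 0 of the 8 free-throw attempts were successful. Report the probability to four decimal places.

P = 0.4305

X ~ Binomial(n=8, p=0.10).
P(X ≤ 0) = C(8,0)·0.10^0·0.90^8.
= 0.430467 = 0.4305.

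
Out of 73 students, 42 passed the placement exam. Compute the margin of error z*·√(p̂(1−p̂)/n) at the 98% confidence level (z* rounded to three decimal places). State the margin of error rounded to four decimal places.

Sample proportion p̂ = 42/73 = 0.57534.
SE(p̂) = √(0.57534·0.42466/73) = 0.057852.
The 98% critical value is z* = 2.326.
Margin of error = z*·SE = 2.326 × 0.057852 = 0.1346.

ME = 0.1346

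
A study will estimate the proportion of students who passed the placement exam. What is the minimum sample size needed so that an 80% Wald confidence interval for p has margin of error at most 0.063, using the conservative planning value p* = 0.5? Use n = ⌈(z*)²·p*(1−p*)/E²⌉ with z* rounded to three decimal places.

For 80% confidence, z* = 1.282.
p*(1−p*) = 0.50·0.50 = 0.2500.
(z*)²·p*(1−p*)/E² = 1.643524·0.2500/0.003969 = 103.523.
⌈103.523⌉ = 104.

n = 104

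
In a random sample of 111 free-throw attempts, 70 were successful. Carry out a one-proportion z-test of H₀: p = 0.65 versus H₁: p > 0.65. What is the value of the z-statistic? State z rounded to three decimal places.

With x = 70 successes in n = 111, p̂ = 0.63063.
Under H₀, SE = √(p₀(1−p₀)/n) = √(0.65·0.35/111) = √0.002049550 = 0.045272.
z = (0.63063 − 0.65)/0.045272 = -0.01937/0.045272 = -0.428.

z = -0.428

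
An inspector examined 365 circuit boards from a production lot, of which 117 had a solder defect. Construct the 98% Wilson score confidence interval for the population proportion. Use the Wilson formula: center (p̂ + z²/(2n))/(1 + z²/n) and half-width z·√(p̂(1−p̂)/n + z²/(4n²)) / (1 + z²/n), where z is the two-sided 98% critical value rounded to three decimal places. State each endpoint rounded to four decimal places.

(0.2667, 0.3796)

Here p̂ = 117/365 = 0.32055 and z = 2.326 (z² = 5.410276).
Denominator 1 + z²/n = 1 + 5.410276/365 = 1.014823.
Center = (0.32055 + 0.007411)/1.014823 = 0.32317.
Radicand: p̂(1−p̂)/n + z²/(4n²) = 0.000596704 + 0.000010153 = 0.000606857.
Half-width = z·√(radicand)/denom = 2.326·0.024634/1.014823 = 0.05646.
So the interval runs from 0.2667 to 0.3796.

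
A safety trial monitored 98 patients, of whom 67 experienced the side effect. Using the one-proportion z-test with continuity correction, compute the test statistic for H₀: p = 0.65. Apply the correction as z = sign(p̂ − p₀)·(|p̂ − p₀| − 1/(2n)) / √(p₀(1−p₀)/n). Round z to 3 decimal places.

p̂ = 67/98 = 0.68367. p̂ − p₀ = 0.033673.
1/(2n) = 0.005102.
Corrected numerator: |0.033673| − 0.005102 = 0.028571.
Null standard error: √(0.65·0.35/98) = √0.002321429 = 0.048181.
z = +0.028571/0.048181 = 0.593.

z = 0.593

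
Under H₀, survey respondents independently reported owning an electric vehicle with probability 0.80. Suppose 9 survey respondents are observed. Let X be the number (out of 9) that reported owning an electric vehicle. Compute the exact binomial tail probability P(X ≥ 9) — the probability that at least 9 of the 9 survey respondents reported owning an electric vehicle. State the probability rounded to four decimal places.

P = 0.1342

X ~ Binomial(n=9, p=0.80).
P(X ≥ 9) = C(9,9)·0.80^9·0.20^0.
= 0.134218 = 0.1342.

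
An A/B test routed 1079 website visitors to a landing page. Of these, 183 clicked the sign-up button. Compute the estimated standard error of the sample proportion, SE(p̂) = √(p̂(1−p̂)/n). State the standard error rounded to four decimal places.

The sample proportion is 183/1079 = 0.16960.
p̂(1−p̂) = 0.16960·0.83040 = 0.140836.
Dividing by n and taking the root: √0.000130525 = 0.0114.

SE = 0.0114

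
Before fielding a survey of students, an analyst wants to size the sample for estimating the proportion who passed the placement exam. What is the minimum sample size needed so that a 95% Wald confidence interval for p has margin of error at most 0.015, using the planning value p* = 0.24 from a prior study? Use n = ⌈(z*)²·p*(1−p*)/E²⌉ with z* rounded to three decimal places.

n = 3115

z* = 1.960 at the 95% level.
p*(1−p*) = 0.1824.
Required n before rounding: 3.841600 × 0.1824 / 0.015² = 3114.257.
Rounding up, n = 3115.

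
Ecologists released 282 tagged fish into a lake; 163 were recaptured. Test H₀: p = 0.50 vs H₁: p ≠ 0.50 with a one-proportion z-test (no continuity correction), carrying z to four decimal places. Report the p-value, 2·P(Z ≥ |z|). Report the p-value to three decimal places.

p-value = 0.009

p̂ = 163/282 = 0.57801.
Under H₀, SE = √(p₀(1−p₀)/n) = √(0.50·0.50/282) = √0.000886525 = 0.029775.
Test statistic (full precision, shown to 4 dp): z = (163/282 − 0.50)/SE₀ ≈ 2.6202.
p-value = 2·P(Z ≥ |z|) with z = 2.6202 → 0.009.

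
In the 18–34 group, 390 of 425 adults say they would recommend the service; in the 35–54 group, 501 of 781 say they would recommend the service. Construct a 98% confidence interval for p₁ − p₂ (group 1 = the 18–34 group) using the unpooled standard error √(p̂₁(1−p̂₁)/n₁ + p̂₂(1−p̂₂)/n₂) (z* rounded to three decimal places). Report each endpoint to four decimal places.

(0.2256, 0.3267)

p̂₁ = 390/425 = 0.91765, p̂₂ = 501/781 = 0.64149; p̂₁ − p̂₂ = 0.27616.
Unpooled SE = √(p̂₁(1−p̂₁)/n₁ + p̂₂(1−p̂₂)/n₂) = √(0.000177814 + 0.000294471) = 0.021732.
The 98% critical value is z* = 2.326. Margin = 2.326·0.021732 = 0.05055.
So the interval runs from 0.2256 to 0.3267.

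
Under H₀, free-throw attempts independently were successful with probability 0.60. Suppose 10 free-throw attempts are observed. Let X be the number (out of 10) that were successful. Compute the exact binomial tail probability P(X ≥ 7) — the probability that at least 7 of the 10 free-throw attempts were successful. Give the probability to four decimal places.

P = 0.3823

X ~ Binomial(n=10, p=0.60).
P(X ≥ 7) = C(10,7)·0.60^7·0.40^3 + C(10,8)·0.60^8·0.40^2 + C(10,9)·0.60^9·0.40^1 + C(10,10)·0.60^10·0.40^0.
= 0.214991 + 0.120932 + 0.040311 + 0.006047 = 0.3823.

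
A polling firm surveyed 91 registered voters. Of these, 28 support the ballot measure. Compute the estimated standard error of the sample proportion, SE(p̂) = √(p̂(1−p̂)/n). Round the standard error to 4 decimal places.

SE = 0.0484

The sample proportion is 28/91 = 0.30769.
p̂(1−p̂) = 0.30769·0.69231 = 0.213017.
Dividing by n and taking the root: √0.002340846 = 0.0484.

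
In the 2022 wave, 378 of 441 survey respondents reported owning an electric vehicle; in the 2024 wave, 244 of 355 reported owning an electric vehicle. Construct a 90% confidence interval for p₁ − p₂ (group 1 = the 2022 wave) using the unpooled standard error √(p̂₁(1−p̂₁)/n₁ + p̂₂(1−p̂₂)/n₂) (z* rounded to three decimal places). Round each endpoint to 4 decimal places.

(0.1209, 0.2187)

p̂₁ = 378/441 = 0.85714, p̂₂ = 244/355 = 0.68732; p̂₁ − p̂₂ = 0.16982.
SE = √(0.000277662 + 0.000605380) = √0.000883042 = 0.029716.
For 90% confidence, z* = 1.645. Margin of error = 0.04888.
CI: 0.16982 ± 0.04888 = (0.1209, 0.2187).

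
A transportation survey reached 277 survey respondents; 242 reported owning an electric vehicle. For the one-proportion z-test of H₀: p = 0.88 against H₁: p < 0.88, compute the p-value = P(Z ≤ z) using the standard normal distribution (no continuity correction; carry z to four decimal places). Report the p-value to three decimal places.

p-value = 0.372

Sample proportion p̂ = 242/277 = 0.87365.
Under H₀, SE = √(p₀(1−p₀)/n) = √(0.88·0.12/277) = √0.000381227 = 0.019525.
Test statistic (full precision, shown to 4 dp): z = (242/277 − 0.88)/SE₀ ≈ -0.3254.
From the standard normal, P(Z ≤ z) = 0.372.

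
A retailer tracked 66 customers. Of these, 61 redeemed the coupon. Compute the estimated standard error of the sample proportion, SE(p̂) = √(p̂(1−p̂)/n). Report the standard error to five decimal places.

With x = 61 successes in n = 66, p̂ = 0.92424.
p̂(1−p̂) = 0.92424·0.07576 = 0.070020.
SE = √(0.070020/66) = 0.03257.

SE = 0.03257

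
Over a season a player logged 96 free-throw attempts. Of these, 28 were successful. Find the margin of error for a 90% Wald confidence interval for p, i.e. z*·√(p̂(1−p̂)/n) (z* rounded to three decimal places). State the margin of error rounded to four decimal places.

p̂ = 28/96 = 0.29167.
SE = √(p̂(1−p̂)/n) = √(0.206597/96) = 0.046390.
The 90% critical value is z* = 1.645.
Margin of error = z*·SE = 1.645 × 0.046390 = 0.0763.

ME = 0.0763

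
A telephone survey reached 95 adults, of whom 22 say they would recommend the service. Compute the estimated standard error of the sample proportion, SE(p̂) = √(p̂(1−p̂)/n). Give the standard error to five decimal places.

The sample proportion is 22/95 = 0.23158.
p̂(1−p̂) = 0.23158·0.76842 = 0.177951.
SE = √(0.177951/95) = √0.001873168 = 0.04328.

SE = 0.04328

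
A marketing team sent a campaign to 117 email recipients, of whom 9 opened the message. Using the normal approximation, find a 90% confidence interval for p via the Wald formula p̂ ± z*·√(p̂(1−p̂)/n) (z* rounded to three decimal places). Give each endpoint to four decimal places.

(0.0364, 0.1174)

The sample proportion is 9/117 = 0.07692.
SE = √(p̂(1−p̂)/n) = √(0.071006/117) = 0.024635.
For 90% confidence, z* = 1.645.
Margin of error: 1.645 × 0.024635 = 0.04052.
CI: 0.07692 ± 0.04052 = (0.0364, 0.1174).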